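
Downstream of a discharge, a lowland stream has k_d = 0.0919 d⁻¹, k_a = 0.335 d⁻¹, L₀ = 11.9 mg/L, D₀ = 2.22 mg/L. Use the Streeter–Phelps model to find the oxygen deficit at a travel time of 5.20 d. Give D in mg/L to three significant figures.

D ≈ 2.39 mg/L

k_d L₀/(k_a−k_d) = 0.0919×11.9/(0.335−0.0919) = 1.094/0.2431 = 4.499 mg/L.
e^(−k_d t) = e^(−0.0919×5.200) = 0.6201; e^(−k_a t) = e^(−0.335×5.200) = 0.1752.
D = 4.499 × (0.6201 − 0.1752) + 2.22 × 0.1752 = 2.002 + 0.3889 = 2.390 mg/L.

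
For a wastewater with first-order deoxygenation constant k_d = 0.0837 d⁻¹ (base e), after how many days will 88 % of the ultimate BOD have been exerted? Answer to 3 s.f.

t ≈ 25.3 d

y/L₀ = 1 − e^(−k_d t) = 0.88 ⇒ e^(−k_d t) = 0.120
t = −ln(0.120) / 0.0837 = 2.120 / 0.0837 = 25.33 d.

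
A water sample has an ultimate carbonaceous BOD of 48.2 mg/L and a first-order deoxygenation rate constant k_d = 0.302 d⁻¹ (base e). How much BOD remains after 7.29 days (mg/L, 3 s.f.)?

L ≈ 5.33 mg/L

L_t = L₀ e^(−k_d t) = 48.2 × e^(−0.302×7.29) = 48.2 × 0.1106 = 5.332 mg/L.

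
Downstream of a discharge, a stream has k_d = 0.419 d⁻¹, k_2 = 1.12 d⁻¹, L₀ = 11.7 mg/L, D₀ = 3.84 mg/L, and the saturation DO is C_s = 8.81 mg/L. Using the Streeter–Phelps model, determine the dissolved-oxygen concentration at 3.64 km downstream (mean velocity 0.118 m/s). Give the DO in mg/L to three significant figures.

Travel time t = x/v = 3.64 km / (0.118 m/s) = 3640 m / 0.118 m/s = 30850 s = 0.3570 d.
k_d L₀/(k_2−k_d) = 0.419×11.7/(1.12−0.419) = 4.902/0.7010 = 6.993 mg/L.
e^(−k_d t) = e^(−0.419×0.3570) = 0.8611; e^(−k_2 t) = e^(−1.12×0.3570) = 0.6704.
D = 6.993 × (0.8611 − 0.6704) + 3.84 × 0.6704 = 1.333 + 2.574 = 3.908 mg/L.
DO = C_s − D = 8.81 − 3.908 = 4.902 mg/L.

DO ≈ 4.90 mg/L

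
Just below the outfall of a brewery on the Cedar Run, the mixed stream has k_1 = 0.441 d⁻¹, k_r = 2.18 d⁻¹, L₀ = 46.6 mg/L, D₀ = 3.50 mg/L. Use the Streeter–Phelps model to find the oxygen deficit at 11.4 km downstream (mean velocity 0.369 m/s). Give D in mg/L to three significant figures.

D ≈ 6.28 mg/L

Travel time t = x/v = 11.4 km / (0.369 m/s) = 11400 m / 0.369 m/s = 30890 s = 0.3576 d.
k_1 L₀/(k_r−k_1) = 0.441×46.6/(2.18−0.441) = 20.55/1.739 = 11.82 mg/L.
e^(−k_1 t) = e^(−0.441×0.3576) = 0.8541; e^(−k_r t) = e^(−2.18×0.3576) = 0.4586.
D = 11.82 × (0.8541 − 0.4586) + 3.50 × 0.4586 = 4.674 + 1.605 = 6.279 mg/L.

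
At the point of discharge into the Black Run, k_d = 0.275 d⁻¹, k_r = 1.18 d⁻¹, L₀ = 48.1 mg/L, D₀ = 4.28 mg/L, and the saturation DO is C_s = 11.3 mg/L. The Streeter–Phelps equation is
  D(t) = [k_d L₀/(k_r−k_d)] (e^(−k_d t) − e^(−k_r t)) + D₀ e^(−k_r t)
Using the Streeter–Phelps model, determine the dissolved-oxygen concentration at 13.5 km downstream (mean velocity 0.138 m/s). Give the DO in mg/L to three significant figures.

Travel time t = x/v = 13.5 km / (0.138 m/s) = 13500 m / 0.138 m/s = 97830 s = 1.132 d.
k_d L₀/(k_r−k_d) = 0.275×48.1/(1.18−0.275) = 13.23/0.9050 = 14.62 mg/L.
e^(−k_d t) = e^(−0.275×1.132) = 0.7324; e^(−k_r t) = e^(−1.18×1.132) = 0.2629.
D = 14.62 × (0.7324 − 0.2629) + 4.28 × 0.2629 = 6.863 + 1.125 = 7.988 mg/L.
DO = C_s − D = 11.3 − 7.988 = 3.312 mg/L.

DO ≈ 3.31 mg/L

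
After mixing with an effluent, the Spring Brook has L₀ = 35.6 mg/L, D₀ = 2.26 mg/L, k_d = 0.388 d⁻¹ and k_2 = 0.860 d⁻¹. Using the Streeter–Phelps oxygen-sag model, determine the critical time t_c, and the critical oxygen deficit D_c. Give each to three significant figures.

t_c ≈ 1.52 d; D_c ≈ 8.92 mg/L

At the critical point dD/dt = 0, so k_d L₀ e^(−k_d t) = k_2 D. Substituting D(t) from the Streeter–Phelps equation and solving for t gives
t_c = ln[(k_2/k_d)(1 − D₀(k_2−k_d)/(k_d L₀))] / (k_2−k_d).
Here k_2−k_d = 0.4720 d⁻¹ and 1 − D₀(k_2−k_d)/(k_d L₀) = 1 − 2.26×0.4720/(0.388×35.6) = 0.9228, so
t_c = ln(2.216 × 0.9228) / 0.4720 = 0.7156 / 0.4720 = 1.516 d.
L(t_c) = L₀ e^(−k_d t_c) = 35.6 × 0.5553 = 19.77 mg/L, and at the critical point k_2 D_c = k_d L, so D_c = (0.388/0.860) × 19.77 = 8.919 mg/L.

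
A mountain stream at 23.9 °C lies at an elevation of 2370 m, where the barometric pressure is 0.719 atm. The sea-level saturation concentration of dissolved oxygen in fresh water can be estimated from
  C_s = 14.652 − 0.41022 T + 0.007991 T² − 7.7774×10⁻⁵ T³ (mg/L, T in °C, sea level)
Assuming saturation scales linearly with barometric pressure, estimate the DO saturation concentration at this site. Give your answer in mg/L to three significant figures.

At sea level: C_s = 14.652 − 0.41022×23.9 + 0.007991×23.9² − 7.7774×10⁻⁵×23.9³ = 8.351 mg/L.
Pressure correction: C_s' = 8.351 × 0.719 = 6.004 mg/L.

C_s ≈ 6.00 mg/L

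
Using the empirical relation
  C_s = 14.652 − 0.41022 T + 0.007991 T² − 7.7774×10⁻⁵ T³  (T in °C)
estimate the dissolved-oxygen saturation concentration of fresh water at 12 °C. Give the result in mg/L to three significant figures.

C_s = 14.652 − 0.41022×12 + 0.007991×12² − 7.7774×10⁻⁵×12³ = 10.75 mg/L.

C_s ≈ 10.7 mg/L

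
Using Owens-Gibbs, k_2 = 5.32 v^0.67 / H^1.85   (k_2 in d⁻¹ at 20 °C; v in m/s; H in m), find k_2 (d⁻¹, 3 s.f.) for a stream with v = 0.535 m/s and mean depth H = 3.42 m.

k_2 ≈ 0.360 d⁻¹

k_2 = 5.32 × 0.535^0.67 / 3.42^1.85 = 5.32 × 0.6577 / 9.726 = 0.3597 d⁻¹.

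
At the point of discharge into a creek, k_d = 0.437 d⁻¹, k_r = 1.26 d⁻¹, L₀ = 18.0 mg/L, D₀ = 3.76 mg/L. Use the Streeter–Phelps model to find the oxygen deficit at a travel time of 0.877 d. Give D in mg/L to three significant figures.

k_d L₀/(k_r−k_d) = 0.437×18.0/(1.26−0.437) = 7.866/0.8230 = 9.558 mg/L.
e^(−k_d t) = e^(−0.437×0.8770) = 0.6816; e^(−k_r t) = e^(−1.26×0.8770) = 0.3312.
D = 9.558 × (0.6816 − 0.3312) + 3.76 × 0.3312 = 3.349 + 1.245 = 4.595 mg/L.

D ≈ 4.59 mg/L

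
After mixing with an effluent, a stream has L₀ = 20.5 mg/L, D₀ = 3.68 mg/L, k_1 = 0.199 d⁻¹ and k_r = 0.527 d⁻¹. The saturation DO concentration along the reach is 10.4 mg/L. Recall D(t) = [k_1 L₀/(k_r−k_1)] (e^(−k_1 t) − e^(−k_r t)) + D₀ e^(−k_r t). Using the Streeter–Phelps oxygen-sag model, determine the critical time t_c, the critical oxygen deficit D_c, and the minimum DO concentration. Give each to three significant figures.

t_c ≈ 1.90 d; D_c ≈ 5.30 mg/L; min DO ≈ 5.10 mg/L

With k_r/k_1 = 2.648 and 1 − D₀(k_r−k_1)/(k_1 L₀) = 0.7041,
t_c = ln(2.648 × 0.7041) / (0.527 − 0.199) = ln(1.865) / 0.3280 = 0.6231/0.3280 = 1.900 d.
D_c = (k_1/k_r) L₀ e^(−k_1 t_c) = (0.199/0.527) × 20.5 × e^(−0.199×1.900) = 0.3776 × 20.5 × 0.6852 = 5.304 mg/L.
Minimum DO = C_s − D_c = 10.4 − 5.304 = 5.096 mg/L.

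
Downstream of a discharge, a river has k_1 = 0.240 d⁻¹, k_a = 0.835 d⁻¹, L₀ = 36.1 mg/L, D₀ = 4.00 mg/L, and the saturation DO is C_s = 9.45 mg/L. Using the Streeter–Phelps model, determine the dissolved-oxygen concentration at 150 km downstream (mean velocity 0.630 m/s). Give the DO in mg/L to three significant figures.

Travel time t = x/v = 150 km / (0.630 m/s) = 150000 m / 0.630 m/s = 238100 s = 2.756 d.
k_1 L₀/(k_a−k_1) = 0.240×36.1/(0.835−0.240) = 8.664/0.5950 = 14.56 mg/L.
e^(−k_1 t) = e^(−0.240×2.756) = 0.5161; e^(−k_a t) = e^(−0.835×2.756) = 0.1002.
D = 14.56 × (0.5161 − 0.1002) + 4.00 × 0.1002 = 6.057 + 0.4006 = 6.458 mg/L.
DO = C_s − D = 9.45 − 6.458 = 2.992 mg/L.

DO ≈ 2.99 mg/L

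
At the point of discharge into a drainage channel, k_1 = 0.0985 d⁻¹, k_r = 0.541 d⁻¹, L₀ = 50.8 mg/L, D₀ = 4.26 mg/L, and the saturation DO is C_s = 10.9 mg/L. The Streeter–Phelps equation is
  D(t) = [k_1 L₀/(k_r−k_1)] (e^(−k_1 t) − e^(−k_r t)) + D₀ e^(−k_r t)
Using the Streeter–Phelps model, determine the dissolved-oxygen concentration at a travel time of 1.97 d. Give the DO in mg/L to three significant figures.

k_1 L₀/(k_r−k_1) = 0.0985×50.8/(0.541−0.0985) = 5.004/0.4425 = 11.31 mg/L.
e^(−k_1 t) = e^(−0.0985×1.970) = 0.8236; e^(−k_r t) = e^(−0.541×1.970) = 0.3445.
D = 11.31 × (0.8236 − 0.3445) + 4.26 × 0.3445 = 5.418 + 1.467 = 6.886 mg/L.
DO = C_s − D = 10.9 − 6.886 = 4.014 mg/L.

DO ≈ 4.01 mg/L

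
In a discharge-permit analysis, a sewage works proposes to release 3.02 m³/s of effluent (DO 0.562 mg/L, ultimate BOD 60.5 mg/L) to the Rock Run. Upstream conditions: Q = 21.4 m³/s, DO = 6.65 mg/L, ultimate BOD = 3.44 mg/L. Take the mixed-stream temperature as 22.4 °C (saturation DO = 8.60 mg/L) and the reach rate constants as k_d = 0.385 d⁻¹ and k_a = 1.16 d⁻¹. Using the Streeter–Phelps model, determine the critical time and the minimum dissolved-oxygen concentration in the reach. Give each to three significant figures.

Mixed DO = (21.4×6.65 + 3.02×0.562)/(21.4+3.02) = 144.0/24.42 = 5.897 mg/L.
Mixed L₀ = (21.4×3.44 + 3.02×60.5)/(24.42) = 256.3/24.42 = 10.50 mg/L.
Initial deficit D₀ = C_s − DO₀ = 8.60 − 5.897 = 2.703 mg/L.
t_c = (1/0.7750) ln[(1.16/0.385)(1 − 2.703×0.7750/(0.385×10.50))] = 1.290 × ln(1.451) = 0.4805 d.
D_c = (0.385/1.16) × 10.50 × e^(−0.385×0.4805) = 0.3319 × 10.50 × 0.8311 = 2.895 mg/L.
Minimum DO = 8.60 − 2.895 = 5.705 mg/L.

t_c ≈ 0.481 d; minimum DO ≈ 5.70 mg/L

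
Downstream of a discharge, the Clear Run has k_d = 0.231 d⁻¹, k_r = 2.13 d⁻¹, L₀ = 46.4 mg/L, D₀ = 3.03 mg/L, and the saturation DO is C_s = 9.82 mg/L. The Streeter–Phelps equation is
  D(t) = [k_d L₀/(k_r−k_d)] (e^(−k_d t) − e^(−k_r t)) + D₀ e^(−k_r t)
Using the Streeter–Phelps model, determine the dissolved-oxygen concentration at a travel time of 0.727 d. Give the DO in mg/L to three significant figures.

DO ≈ 5.60 mg/L

k_d L₀/(k_r−k_d) = 0.231×46.4/(2.13−0.231) = 10.72/1.899 = 5.644 mg/L.
e^(−k_d t) = e^(−0.231×0.7270) = 0.8454; e^(−k_r t) = e^(−2.13×0.7270) = 0.2126.
D = 5.644 × (0.8454 − 0.2126) + 3.03 × 0.2126 = 3.572 + 0.6441 = 4.216 mg/L.
DO = C_s − D = 9.82 − 4.216 = 5.604 mg/L.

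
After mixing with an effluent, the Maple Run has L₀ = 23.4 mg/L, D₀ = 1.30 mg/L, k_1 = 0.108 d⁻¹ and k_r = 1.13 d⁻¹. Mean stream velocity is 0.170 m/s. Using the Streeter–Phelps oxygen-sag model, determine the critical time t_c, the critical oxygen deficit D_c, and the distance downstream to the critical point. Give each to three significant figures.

At the critical point dD/dt = 0, so k_1 L₀ e^(−k_1 t) = k_r D. Substituting D(t) from the Streeter–Phelps equation and solving for t gives
t_c = ln[(k_r/k_1)(1 − D₀(k_r−k_1)/(k_1 L₀))] / (k_r−k_1).
Here k_r−k_1 = 1.022 d⁻¹ and 1 − D₀(k_r−k_1)/(k_1 L₀) = 1 − 1.30×1.022/(0.108×23.4) = 0.4743, so
t_c = ln(10.46 × 0.4743) / 1.022 = 1.602 / 1.022 = 1.567 d.
L(t_c) = L₀ e^(−k_1 t_c) = 23.4 × 0.8443 = 19.76 mg/L, and at the critical point k_r D_c = k_1 L, so D_c = (0.108/1.13) × 19.76 = 1.888 mg/L.
x_c = v t_c = 0.170 m/s × 1.567 d × 86400 s/d = 23020 m ≈ 23.0 km.

t_c ≈ 1.57 d; D_c ≈ 1.89 mg/L; x_c ≈ 23.0 km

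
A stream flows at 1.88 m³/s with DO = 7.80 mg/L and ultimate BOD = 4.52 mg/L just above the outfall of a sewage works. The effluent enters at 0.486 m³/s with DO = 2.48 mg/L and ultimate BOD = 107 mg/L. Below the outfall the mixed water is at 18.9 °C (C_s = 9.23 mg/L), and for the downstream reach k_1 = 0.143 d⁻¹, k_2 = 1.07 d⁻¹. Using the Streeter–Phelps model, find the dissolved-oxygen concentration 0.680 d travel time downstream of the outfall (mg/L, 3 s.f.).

Mixed DO = (1.88×7.80 + 0.486×2.48)/(1.88+0.486) = 15.87/2.366 = 6.707 mg/L.
Mixed L₀ = (1.88×4.52 + 0.486×107)/(2.366) = 60.50/2.366 = 25.57 mg/L.
Initial deficit D₀ = C_s − DO₀ = 9.23 − 6.707 = 2.523 mg/L.
D(0.680) = [0.143×25.57/(1.07−0.143)](e^(−0.143×0.680) − e^(−1.07×0.680)) + 2.523 e^(−1.07×0.680)
= 3.945 × (0.9073 − 0.4831) + 2.523 × 0.4831 = 2.892 mg/L.
DO = 9.23 − 2.892 = 6.338 mg/L.

DO ≈ 6.34 mg/L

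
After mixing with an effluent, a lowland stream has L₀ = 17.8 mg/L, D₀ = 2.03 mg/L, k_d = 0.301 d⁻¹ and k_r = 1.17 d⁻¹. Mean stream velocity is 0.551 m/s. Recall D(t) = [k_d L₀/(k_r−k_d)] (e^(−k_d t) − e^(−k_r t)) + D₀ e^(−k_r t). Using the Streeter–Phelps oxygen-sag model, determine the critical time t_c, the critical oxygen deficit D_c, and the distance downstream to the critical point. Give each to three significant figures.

At the critical point dD/dt = 0, so k_d L₀ e^(−k_d t) = k_r D. Substituting D(t) from the Streeter–Phelps equation and solving for t gives
t_c = ln[(k_r/k_d)(1 − D₀(k_r−k_d)/(k_d L₀))] / (k_r−k_d).
Here k_r−k_d = 0.8690 d⁻¹ and 1 − D₀(k_r−k_d)/(k_d L₀) = 1 − 2.03×0.8690/(0.301×17.8) = 0.6707, so
t_c = ln(3.887 × 0.6707) / 0.8690 = 0.9583 / 0.8690 = 1.103 d.
D_c = (k_d/k_r) L₀ e^(−k_d t_c) = (0.301/1.17) × 17.8 × e^(−0.301×1.103) = 0.2573 × 17.8 × 0.7175 = 3.286 mg/L.
x_c = v t_c = 0.551 m/s × 1.103 d × 86400 s/d = 52500 m ≈ 52.5 km.

t_c ≈ 1.10 d; D_c ≈ 3.29 mg/L; x_c ≈ 52.5 km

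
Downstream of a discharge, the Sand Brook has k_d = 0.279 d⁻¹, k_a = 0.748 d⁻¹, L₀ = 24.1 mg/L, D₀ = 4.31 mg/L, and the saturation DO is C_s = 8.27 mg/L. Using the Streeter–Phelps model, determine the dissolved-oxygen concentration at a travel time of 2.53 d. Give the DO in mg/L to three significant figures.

DO ≈ 2.70 mg/L

k_d L₀/(k_a−k_d) = 0.279×24.1/(0.748−0.279) = 6.724/0.4690 = 14.34 mg/L.
e^(−k_d t) = e^(−0.279×2.530) = 0.4937; e^(−k_a t) = e^(−0.748×2.530) = 0.1507.
D = 14.34 × (0.4937 − 0.1507) + 4.31 × 0.1507 = 4.917 + 0.6495 = 5.567 mg/L.
DO = C_s − D = 8.27 − 5.567 = 2.703 mg/L.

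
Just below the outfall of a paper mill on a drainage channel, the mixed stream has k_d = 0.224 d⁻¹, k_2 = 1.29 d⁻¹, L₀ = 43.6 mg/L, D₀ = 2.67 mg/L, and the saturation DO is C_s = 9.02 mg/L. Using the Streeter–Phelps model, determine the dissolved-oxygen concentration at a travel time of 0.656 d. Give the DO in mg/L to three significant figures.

k_d L₀/(k_2−k_d) = 0.224×43.6/(1.29−0.224) = 9.766/1.066 = 9.162 mg/L.
e^(−k_d t) = e^(−0.224×0.6560) = 0.8633; e^(−k_2 t) = e^(−1.29×0.6560) = 0.4290.
D = 9.162 × (0.8633 − 0.4290) + 2.67 × 0.4290 = 3.979 + 1.145 = 5.125 mg/L.
DO = C_s − D = 9.02 − 5.125 = 3.895 mg/L.

DO ≈ 3.90 mg/L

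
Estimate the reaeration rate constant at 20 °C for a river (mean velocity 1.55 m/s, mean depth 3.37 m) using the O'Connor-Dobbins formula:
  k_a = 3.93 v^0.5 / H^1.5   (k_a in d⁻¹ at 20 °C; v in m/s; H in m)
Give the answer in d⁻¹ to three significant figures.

k_a = 3.93 × 1.55^0.5 / 3.37^1.5 = 3.93 × 1.245 / 6.186 = 0.7909 d⁻¹.

k_a ≈ 0.791 d⁻¹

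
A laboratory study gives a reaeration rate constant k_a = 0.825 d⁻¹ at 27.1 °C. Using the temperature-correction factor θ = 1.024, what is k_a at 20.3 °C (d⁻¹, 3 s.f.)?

k_a(T₂) = k_a(T₁) · θ^(T₂−T₁) = 0.825 × 1.024^(20.3−27.1)
= 0.825 × 1.024^-6.80 = 0.825 × 0.8511 = 0.7021 d⁻¹.

k_a ≈ 0.702 d⁻¹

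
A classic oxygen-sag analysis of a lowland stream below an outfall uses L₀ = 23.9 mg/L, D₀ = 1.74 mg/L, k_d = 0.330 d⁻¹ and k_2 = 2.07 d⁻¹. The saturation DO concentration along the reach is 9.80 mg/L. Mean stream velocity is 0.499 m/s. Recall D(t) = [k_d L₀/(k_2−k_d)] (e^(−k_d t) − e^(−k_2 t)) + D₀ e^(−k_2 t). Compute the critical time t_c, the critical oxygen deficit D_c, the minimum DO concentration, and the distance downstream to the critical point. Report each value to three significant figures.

At the critical point dD/dt = 0, so k_d L₀ e^(−k_d t) = k_2 D. Substituting D(t) from the Streeter–Phelps equation and solving for t gives
t_c = ln[(k_2/k_d)(1 − D₀(k_2−k_d)/(k_d L₀))] / (k_2−k_d).
Here k_2−k_d = 1.740 d⁻¹ and 1 − D₀(k_2−k_d)/(k_d L₀) = 1 − 1.74×1.740/(0.330×23.9) = 0.6161, so
t_c = ln(6.273 × 0.6161) / 1.740 = 1.352 / 1.740 = 0.7770 d.
L(t_c) = L₀ e^(−k_d t_c) = 23.9 × 0.7738 = 18.49 mg/L, and at the critical point k_2 D_c = k_d L, so D_c = (0.330/2.07) × 18.49 = 2.948 mg/L.
Minimum DO = C_s − D_c = 9.80 − 2.948 = 6.852 mg/L.
x_c = v t_c = 0.499 m/s × 0.7770 d × 86400 s/d = 33500 m ≈ 33.5 km.

t_c ≈ 0.777 d; D_c ≈ 2.95 mg/L; min DO ≈ 6.85 mg/L; x_c ≈ 33.5 km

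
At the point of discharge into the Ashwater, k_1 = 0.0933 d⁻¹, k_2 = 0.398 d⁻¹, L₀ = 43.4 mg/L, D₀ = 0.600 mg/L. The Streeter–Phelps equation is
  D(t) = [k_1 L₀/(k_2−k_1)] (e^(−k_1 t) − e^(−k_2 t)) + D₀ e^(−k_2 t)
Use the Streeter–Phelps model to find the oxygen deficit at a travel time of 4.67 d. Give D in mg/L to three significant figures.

k_1 L₀/(k_2−k_1) = 0.0933×43.4/(0.398−0.0933) = 4.049/0.3047 = 13.29 mg/L.
e^(−k_1 t) = e^(−0.0933×4.670) = 0.6468; e^(−k_2 t) = e^(−0.398×4.670) = 0.1559.
D = 13.29 × (0.6468 − 0.1559) + 0.600 × 0.1559 = 6.524 + 0.09353 = 6.618 mg/L.

D ≈ 6.62 mg/L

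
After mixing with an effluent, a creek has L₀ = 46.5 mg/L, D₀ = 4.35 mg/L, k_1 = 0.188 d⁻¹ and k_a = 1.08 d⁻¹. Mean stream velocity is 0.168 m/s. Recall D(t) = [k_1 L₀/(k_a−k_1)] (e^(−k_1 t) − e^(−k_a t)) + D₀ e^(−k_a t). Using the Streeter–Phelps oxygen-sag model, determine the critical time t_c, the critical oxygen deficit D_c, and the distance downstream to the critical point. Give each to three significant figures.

t_c ≈ 1.30 d; D_c ≈ 6.34 mg/L; x_c ≈ 18.9 km

At the critical point dD/dt = 0, so k_1 L₀ e^(−k_1 t) = k_a D. Substituting D(t) from the Streeter–Phelps equation and solving for t gives
t_c = ln[(k_a/k_1)(1 − D₀(k_a−k_1)/(k_1 L₀))] / (k_a−k_1).
Here k_a−k_1 = 0.8920 d⁻¹ and 1 − D₀(k_a−k_1)/(k_1 L₀) = 1 − 4.35×0.8920/(0.188×46.5) = 0.5561, so
t_c = ln(5.745 × 0.5561) / 0.8920 = 1.162 / 0.8920 = 1.302 d.
D_c = (k_1/k_a) L₀ e^(−k_1 t_c) = (0.188/1.08) × 46.5 × e^(−0.188×1.302) = 0.1741 × 46.5 × 0.7829 = 6.337 mg/L.
x_c = v t_c = 0.168 m/s × 1.302 d × 86400 s/d = 18900 m ≈ 18.9 km.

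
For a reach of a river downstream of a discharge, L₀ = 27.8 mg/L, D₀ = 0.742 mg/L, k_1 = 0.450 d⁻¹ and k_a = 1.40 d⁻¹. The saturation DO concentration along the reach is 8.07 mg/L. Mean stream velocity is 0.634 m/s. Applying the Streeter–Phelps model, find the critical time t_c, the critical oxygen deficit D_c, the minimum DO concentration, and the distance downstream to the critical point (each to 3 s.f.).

At the critical point dD/dt = 0, so k_1 L₀ e^(−k_1 t) = k_a D. Substituting D(t) from the Streeter–Phelps equation and solving for t gives
t_c = ln[(k_a/k_1)(1 − D₀(k_a−k_1)/(k_1 L₀))] / (k_a−k_1).
Here k_a−k_1 = 0.9500 d⁻¹ and 1 − D₀(k_a−k_1)/(k_1 L₀) = 1 − 0.742×0.9500/(0.450×27.8) = 0.9437, so
t_c = ln(3.111 × 0.9437) / 0.9500 = 1.077 / 0.9500 = 1.134 d.
D_c = (k_1/k_a) L₀ e^(−k_1 t_c) = (0.450/1.40) × 27.8 × e^(−0.450×1.134) = 0.3214 × 27.8 × 0.6004 = 5.365 mg/L.
Minimum DO = C_s − D_c = 8.07 − 5.365 = 2.705 mg/L.
x_c = v t_c = 0.634 m/s × 1.134 d × 86400 s/d = 62100 m ≈ 62.1 km.

t_c ≈ 1.13 d; D_c ≈ 5.37 mg/L; min DO ≈ 2.70 mg/L; x_c ≈ 62.1 km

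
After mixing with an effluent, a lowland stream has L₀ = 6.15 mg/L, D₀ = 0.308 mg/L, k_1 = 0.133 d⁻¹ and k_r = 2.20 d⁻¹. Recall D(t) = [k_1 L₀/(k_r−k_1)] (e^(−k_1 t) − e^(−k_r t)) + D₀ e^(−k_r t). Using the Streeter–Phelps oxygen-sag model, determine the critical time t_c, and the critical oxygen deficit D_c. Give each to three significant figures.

t_c ≈ 0.629 d; D_c ≈ 0.342 mg/L

t_c = [1/(k_r−k_1)] ln[(k_r/k_1)(1 − D₀(k_r−k_1)/(k_1 L₀))]
= [1/(2.20−0.133)] ln[(2.20/0.133)(1 − 0.308×2.067/(0.133×6.15))]
= (1/2.067) ln[16.54 × 0.2217] = 0.4838 × ln(3.667) = 0.4838 × 1.299 = 0.6286 d.
L(t_c) = L₀ e^(−k_1 t_c) = 6.15 × 0.9198 = 5.657 mg/L, and at the critical point k_r D_c = k_1 L, so D_c = (0.133/2.20) × 5.657 = 0.3420 mg/L.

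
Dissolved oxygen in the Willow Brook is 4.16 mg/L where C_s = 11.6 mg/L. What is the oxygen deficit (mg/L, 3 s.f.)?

D ≈ 7.44 mg/L

D = C_s − C = 11.6 − 4.16 = 7.44 mg/L.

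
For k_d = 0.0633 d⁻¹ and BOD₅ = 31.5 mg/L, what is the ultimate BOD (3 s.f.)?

L₀ ≈ 116 mg/L

BOD₅ = L₀(1 − e^(−5k_d)) ⇒ L₀ = BOD₅ / (1 − e^(−5×0.0633))
= 31.5 / (1 − 0.7287) = 31.5 / 0.2713 = 116.1 mg/L.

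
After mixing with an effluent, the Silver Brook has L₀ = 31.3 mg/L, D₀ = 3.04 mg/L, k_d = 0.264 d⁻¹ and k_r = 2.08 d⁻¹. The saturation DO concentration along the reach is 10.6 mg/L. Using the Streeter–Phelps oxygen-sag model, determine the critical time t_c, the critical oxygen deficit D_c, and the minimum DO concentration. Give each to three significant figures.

At the critical point dD/dt = 0, so k_d L₀ e^(−k_d t) = k_r D. Substituting D(t) from the Streeter–Phelps equation and solving for t gives
t_c = ln[(k_r/k_d)(1 − D₀(k_r−k_d)/(k_d L₀))] / (k_r−k_d).
Here k_r−k_d = 1.816 d⁻¹ and 1 − D₀(k_r−k_d)/(k_d L₀) = 1 − 3.04×1.816/(0.264×31.3) = 0.3319, so
t_c = ln(7.879 × 0.3319) / 1.816 = 0.9613 / 1.816 = 0.5293 d.
D_c = (k_d/k_r) L₀ e^(−k_d t_c) = (0.264/2.08) × 31.3 × e^(−0.264×0.5293) = 0.1269 × 31.3 × 0.8696 = 3.455 mg/L.
Minimum DO = C_s − D_c = 10.6 − 3.455 = 7.145 mg/L.

t_c ≈ 0.529 d; D_c ≈ 3.45 mg/L; min DO ≈ 7.15 mg/L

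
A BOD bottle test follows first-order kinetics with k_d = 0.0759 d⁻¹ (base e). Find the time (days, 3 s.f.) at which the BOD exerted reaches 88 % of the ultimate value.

t ≈ 27.9 d

y/L₀ = 1 − e^(−k_d t) = 0.88 ⇒ e^(−k_d t) = 0.120
t = −ln(0.120) / 0.0759 = 2.120 / 0.0759 = 27.93 d.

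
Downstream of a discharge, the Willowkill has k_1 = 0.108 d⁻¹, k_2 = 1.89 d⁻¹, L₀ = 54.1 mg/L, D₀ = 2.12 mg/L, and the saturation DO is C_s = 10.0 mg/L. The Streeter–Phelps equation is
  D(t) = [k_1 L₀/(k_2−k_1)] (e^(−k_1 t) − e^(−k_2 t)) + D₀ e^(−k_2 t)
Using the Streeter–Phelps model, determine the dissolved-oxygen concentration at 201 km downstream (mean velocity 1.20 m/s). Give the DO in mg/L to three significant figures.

Travel time t = x/v = 201 km / (1.20 m/s) = 201000 m / 1.20 m/s = 167500 s = 1.939 d.
k_1 L₀/(k_2−k_1) = 0.108×54.1/(1.89−0.108) = 5.843/1.782 = 3.279 mg/L.
e^(−k_1 t) = e^(−0.108×1.939) = 0.8111; e^(−k_2 t) = e^(−1.89×1.939) = 0.02563.
D = 3.279 × (0.8111 − 0.02563) + 2.12 × 0.02563 = 2.575 + 0.05433 = 2.630 mg/L.
DO = C_s − D = 10.0 − 2.630 = 7.370 mg/L.

DO ≈ 7.37 mg/L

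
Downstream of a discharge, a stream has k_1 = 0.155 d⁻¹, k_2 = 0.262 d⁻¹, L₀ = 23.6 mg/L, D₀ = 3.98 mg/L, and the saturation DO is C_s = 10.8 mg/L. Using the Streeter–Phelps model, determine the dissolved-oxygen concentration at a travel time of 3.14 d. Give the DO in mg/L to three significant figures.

DO ≈ 3.06 mg/L

k_1 L₀/(k_2−k_1) = 0.155×23.6/(0.262−0.155) = 3.658/0.1070 = 34.19 mg/L.
e^(−k_1 t) = e^(−0.155×3.140) = 0.6147; e^(−k_2 t) = e^(−0.262×3.140) = 0.4393.
D = 34.19 × (0.6147 − 0.4393) + 3.98 × 0.4393 = 5.996 + 1.748 = 7.745 mg/L.
DO = C_s − D = 10.8 − 7.745 = 3.055 mg/L.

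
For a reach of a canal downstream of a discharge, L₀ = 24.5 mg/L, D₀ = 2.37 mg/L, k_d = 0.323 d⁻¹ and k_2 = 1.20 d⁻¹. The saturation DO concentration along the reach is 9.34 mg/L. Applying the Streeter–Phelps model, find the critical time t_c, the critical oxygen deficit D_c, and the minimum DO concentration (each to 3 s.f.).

t_c ≈ 1.15 d; D_c ≈ 4.55 mg/L; min DO ≈ 4.79 mg/L

With k_2/k_d = 3.715 and 1 − D₀(k_2−k_d)/(k_d L₀) = 0.7373,
t_c = ln(3.715 × 0.7373) / (1.20 − 0.323) = ln(2.739) / 0.8770 = 1.008/0.8770 = 1.149 d.
L(t_c) = L₀ e^(−k_d t_c) = 24.5 × 0.6899 = 16.90 mg/L, and at the critical point k_2 D_c = k_d L, so D_c = (0.323/1.20) × 16.90 = 4.550 mg/L.
Minimum DO = C_s − D_c = 9.34 − 4.550 = 4.790 mg/L.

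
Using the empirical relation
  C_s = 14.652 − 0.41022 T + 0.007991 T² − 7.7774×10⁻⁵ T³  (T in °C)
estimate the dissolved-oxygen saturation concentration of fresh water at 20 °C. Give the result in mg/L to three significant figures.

C_s ≈ 9.02 mg/L

C_s = 14.652 − 0.41022×20 + 0.007991×20² − 7.7774×10⁻⁵×20³ = 9.022 mg/L.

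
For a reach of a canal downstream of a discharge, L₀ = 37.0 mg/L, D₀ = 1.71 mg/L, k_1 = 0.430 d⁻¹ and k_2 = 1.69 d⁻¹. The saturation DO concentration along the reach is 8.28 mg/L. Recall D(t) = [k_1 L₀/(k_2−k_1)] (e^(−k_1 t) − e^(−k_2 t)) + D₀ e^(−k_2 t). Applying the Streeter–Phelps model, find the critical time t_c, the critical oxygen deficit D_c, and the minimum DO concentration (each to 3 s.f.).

t_c ≈ 0.971 d; D_c ≈ 6.20 mg/L; min DO ≈ 2.08 mg/L

t_c = [1/(k_2−k_1)] ln[(k_2/k_1)(1 − D₀(k_2−k_1)/(k_1 L₀))]
= [1/(1.69−0.430)] ln[(1.69/0.430)(1 − 1.71×1.260/(0.430×37.0))]
= (1/1.260) ln[3.930 × 0.8646] = 0.7937 × ln(3.398) = 0.7937 × 1.223 = 0.9708 d.
D_c = (k_1/k_2) L₀ e^(−k_1 t_c) = (0.430/1.69) × 37.0 × e^(−0.430×0.9708) = 0.2544 × 37.0 × 0.6587 = 6.201 mg/L.
Minimum DO = C_s − D_c = 8.28 − 6.201 = 2.079 mg/L.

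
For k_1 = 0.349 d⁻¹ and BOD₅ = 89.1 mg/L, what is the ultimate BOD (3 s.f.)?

BOD₅ = L₀(1 − e^(−5k_1)) ⇒ L₀ = BOD₅ / (1 − e^(−5×0.349))
= 89.1 / (1 − 0.1746) = 89.1 / 0.8254 = 108.0 mg/L.

L₀ ≈ 108 mg/L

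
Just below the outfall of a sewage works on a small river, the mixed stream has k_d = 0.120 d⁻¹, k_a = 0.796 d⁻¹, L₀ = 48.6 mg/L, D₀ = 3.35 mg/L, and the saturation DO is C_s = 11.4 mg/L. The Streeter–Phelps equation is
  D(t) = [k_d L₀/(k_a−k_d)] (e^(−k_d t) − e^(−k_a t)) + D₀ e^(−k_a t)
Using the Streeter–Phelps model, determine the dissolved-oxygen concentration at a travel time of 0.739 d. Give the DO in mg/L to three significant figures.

DO ≈ 6.44 mg/L

k_d L₀/(k_a−k_d) = 0.120×48.6/(0.796−0.120) = 5.832/0.6760 = 8.627 mg/L.
e^(−k_d t) = e^(−0.120×0.7390) = 0.9151; e^(−k_a t) = e^(−0.796×0.7390) = 0.5553.
D = 8.627 × (0.9151 − 0.5553) + 3.35 × 0.5553 = 3.104 + 1.860 = 4.965 mg/L.
DO = C_s − D = 11.4 − 4.965 = 6.435 mg/L.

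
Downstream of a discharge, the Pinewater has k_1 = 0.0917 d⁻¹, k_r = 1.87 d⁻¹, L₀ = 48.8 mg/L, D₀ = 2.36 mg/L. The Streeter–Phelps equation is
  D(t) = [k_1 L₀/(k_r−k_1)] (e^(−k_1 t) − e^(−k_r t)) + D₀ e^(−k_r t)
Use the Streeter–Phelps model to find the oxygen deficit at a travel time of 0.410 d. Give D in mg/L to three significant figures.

D ≈ 2.35 mg/L

k_1 L₀/(k_r−k_1) = 0.0917×48.8/(1.87−0.0917) = 4.475/1.778 = 2.516 mg/L.
e^(−k_1 t) = e^(−0.0917×0.4100) = 0.9631; e^(−k_r t) = e^(−1.87×0.4100) = 0.4645.
D = 2.516 × (0.9631 − 0.4645) + 2.36 × 0.4645 = 1.255 + 1.096 = 2.351 mg/L.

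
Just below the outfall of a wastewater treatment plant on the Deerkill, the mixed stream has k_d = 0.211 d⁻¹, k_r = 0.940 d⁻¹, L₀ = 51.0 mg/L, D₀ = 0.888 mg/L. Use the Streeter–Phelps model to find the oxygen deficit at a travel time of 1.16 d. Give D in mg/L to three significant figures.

D ≈ 6.89 mg/L

k_d L₀/(k_r−k_d) = 0.211×51.0/(0.940−0.211) = 10.76/0.7290 = 14.76 mg/L.
e^(−k_d t) = e^(−0.211×1.160) = 0.7829; e^(−k_r t) = e^(−0.940×1.160) = 0.3361.
D = 14.76 × (0.7829 − 0.3361) + 0.888 × 0.3361 = 6.596 + 0.2984 = 6.894 mg/L.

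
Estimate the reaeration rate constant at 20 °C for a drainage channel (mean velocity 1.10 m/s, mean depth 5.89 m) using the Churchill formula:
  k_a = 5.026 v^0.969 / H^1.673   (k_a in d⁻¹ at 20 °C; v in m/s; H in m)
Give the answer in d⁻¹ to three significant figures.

k_a ≈ 0.284 d⁻¹

k_a = 5.026 × 1.10^0.969 / 5.89^1.673 = 5.026 × 1.097 / 19.43 = 0.2837 d⁻¹.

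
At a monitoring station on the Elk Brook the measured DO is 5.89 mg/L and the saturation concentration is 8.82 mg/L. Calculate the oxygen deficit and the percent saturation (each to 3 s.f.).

D ≈ 2.93 mg/L; 66.8 % saturation

D = C_s − C = 8.82 − 5.89 = 2.93 mg/L.
% saturation = 5.89/8.82 × 100 = 66.8 %.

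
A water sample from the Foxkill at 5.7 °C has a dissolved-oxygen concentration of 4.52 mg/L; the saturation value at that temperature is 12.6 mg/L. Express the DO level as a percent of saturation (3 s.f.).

35.9 % saturation

% saturation = C/C_s × 100 = 4.52/12.6 × 100 = 35.9 %.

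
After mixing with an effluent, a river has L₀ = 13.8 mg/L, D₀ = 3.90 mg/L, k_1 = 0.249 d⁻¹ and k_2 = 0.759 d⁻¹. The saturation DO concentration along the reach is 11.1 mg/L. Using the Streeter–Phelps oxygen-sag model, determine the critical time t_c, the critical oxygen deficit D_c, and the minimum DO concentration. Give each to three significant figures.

At the critical point dD/dt = 0, so k_1 L₀ e^(−k_1 t) = k_2 D. Substituting D(t) from the Streeter–Phelps equation and solving for t gives
t_c = ln[(k_2/k_1)(1 − D₀(k_2−k_1)/(k_1 L₀))] / (k_2−k_1).
Here k_2−k_1 = 0.5100 d⁻¹ and 1 − D₀(k_2−k_1)/(k_1 L₀) = 1 − 3.90×0.5100/(0.249×13.8) = 0.4212, so
t_c = ln(3.048 × 0.4212) / 0.5100 = 0.2498 / 0.5100 = 0.4898 d.
D_c = (k_1/k_2) L₀ e^(−k_1 t_c) = (0.249/0.759) × 13.8 × e^(−0.249×0.4898) = 0.3281 × 13.8 × 0.8852 = 4.007 mg/L.
Minimum DO = C_s − D_c = 11.1 − 4.007 = 7.093 mg/L.

t_c ≈ 0.490 d; D_c ≈ 4.01 mg/L; min DO ≈ 7.09 mg/L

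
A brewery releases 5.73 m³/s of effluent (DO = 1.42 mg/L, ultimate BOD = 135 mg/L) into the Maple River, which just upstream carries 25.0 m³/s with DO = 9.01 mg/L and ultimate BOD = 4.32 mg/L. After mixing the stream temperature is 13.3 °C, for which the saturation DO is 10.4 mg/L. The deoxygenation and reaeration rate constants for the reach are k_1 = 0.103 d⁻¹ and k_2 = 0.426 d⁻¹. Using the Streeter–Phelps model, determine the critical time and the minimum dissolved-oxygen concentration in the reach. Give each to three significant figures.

t_c ≈ 3.26 d; minimum DO ≈ 5.44 mg/L

Mixed DO = (25.0×9.01 + 5.73×1.42)/(25.0+5.73) = 233.4/30.73 = 7.595 mg/L.
Mixed L₀ = (25.0×4.32 + 5.73×135)/(30.73) = 881.6/30.73 = 28.69 mg/L.
Initial deficit D₀ = C_s − DO₀ = 10.4 − 7.595 = 2.805 mg/L.
t_c = (1/0.3230) ln[(0.426/0.103)(1 − 2.805×0.3230/(0.103×28.69))] = 3.096 × ln(2.868) = 3.262 d.
D_c = (0.103/0.426) × 28.69 × e^(−0.103×3.262) = 0.2418 × 28.69 × 0.7147 = 4.957 mg/L.
Minimum DO = 10.4 − 4.957 = 5.443 mg/L.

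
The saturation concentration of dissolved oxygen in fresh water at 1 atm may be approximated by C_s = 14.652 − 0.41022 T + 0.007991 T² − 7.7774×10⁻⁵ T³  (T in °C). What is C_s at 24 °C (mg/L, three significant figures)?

C_s ≈ 8.33 mg/L

C_s = 14.652 − 0.41022×24 + 0.007991×24² − 7.7774×10⁻⁵×24³ = 8.334 mg/L.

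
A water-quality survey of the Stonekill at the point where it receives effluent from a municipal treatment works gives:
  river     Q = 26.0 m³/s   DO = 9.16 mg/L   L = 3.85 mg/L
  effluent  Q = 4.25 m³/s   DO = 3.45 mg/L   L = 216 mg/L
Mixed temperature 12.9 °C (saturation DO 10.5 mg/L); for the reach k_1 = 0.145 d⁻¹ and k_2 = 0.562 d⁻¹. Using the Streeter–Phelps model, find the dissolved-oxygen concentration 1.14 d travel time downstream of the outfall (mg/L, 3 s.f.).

Mixed DO = (26.0×9.16 + 4.25×3.45)/(26.0+4.25) = 252.8/30.25 = 8.358 mg/L.
Mixed L₀ = (26.0×3.85 + 4.25×216)/(30.25) = 1018/30.25 = 33.66 mg/L.
Initial deficit D₀ = C_s − DO₀ = 10.5 − 8.358 = 2.142 mg/L.
D(1.14) = [0.145×33.66/(0.562−0.145)](e^(−0.145×1.14) − e^(−0.562×1.14)) + 2.142 e^(−0.562×1.14)
= 11.70 × (0.8476 − 0.5269) + 2.142 × 0.5269 = 4.882 mg/L.
DO = 10.5 − 4.882 = 5.618 mg/L.

DO ≈ 5.62 mg/L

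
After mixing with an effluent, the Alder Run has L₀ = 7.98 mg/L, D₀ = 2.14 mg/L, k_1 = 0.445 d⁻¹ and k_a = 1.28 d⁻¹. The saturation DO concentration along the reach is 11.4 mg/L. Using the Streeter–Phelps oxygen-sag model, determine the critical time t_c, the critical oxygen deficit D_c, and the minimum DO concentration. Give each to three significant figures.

With k_a/k_1 = 2.876 and 1 − D₀(k_a−k_1)/(k_1 L₀) = 0.4968,
t_c = ln(2.876 × 0.4968) / (1.28 − 0.445) = ln(1.429) / 0.8350 = 0.3570/0.8350 = 0.4275 d.
L(t_c) = L₀ e^(−k_1 t_c) = 7.98 × 0.8268 = 6.598 mg/L, and at the critical point k_a D_c = k_1 L, so D_c = (0.445/1.28) × 6.598 = 2.294 mg/L.
Minimum DO = C_s − D_c = 11.4 − 2.294 = 9.106 mg/L.

t_c ≈ 0.428 d; D_c ≈ 2.29 mg/L; min DO ≈ 9.11 mg/L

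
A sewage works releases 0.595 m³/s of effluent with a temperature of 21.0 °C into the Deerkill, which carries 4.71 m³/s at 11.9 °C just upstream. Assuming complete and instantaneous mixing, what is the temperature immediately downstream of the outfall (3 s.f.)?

Flow-weighted mixing: C = (Q_r C_r + Q_w C_w)/(Q_r + Q_w)
= (4.71×11.9 + 0.595×21.0)/(4.71 + 0.595) = 68.54/5.305 = 12.92 °C.

12.9 °C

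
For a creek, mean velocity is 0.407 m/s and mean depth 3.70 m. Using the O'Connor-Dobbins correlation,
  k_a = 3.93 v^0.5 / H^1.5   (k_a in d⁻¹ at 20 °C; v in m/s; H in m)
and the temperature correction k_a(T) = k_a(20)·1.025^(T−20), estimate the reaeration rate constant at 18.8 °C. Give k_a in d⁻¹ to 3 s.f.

k_a ≈ 0.342 d⁻¹

k_a(20) = 3.93 × 0.407^0.5 / 3.70^1.5 = 3.93 × 0.6380 / 7.117 = 0.3523 d⁻¹.
k_a(18.8) = 0.3523 × 1.025^(18.8−20) = 0.3523 × 0.9708 = 0.3420 d⁻¹.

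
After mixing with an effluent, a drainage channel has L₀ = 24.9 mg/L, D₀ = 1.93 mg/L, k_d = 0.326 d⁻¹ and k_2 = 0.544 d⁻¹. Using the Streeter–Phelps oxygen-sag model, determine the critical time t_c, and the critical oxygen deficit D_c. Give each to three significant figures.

At the critical point dD/dt = 0, so k_d L₀ e^(−k_d t) = k_2 D. Substituting D(t) from the Streeter–Phelps equation and solving for t gives
t_c = ln[(k_2/k_d)(1 − D₀(k_2−k_d)/(k_d L₀))] / (k_2−k_d).
Here k_2−k_d = 0.2180 d⁻¹ and 1 − D₀(k_2−k_d)/(k_d L₀) = 1 − 1.93×0.2180/(0.326×24.9) = 0.9482, so
t_c = ln(1.669 × 0.9482) / 0.2180 = 0.4588 / 0.2180 = 2.105 d.
L(t_c) = L₀ e^(−k_d t_c) = 24.9 × 0.5035 = 12.54 mg/L, and at the critical point k_2 D_c = k_d L, so D_c = (0.326/0.544) × 12.54 = 7.513 mg/L.

t_c ≈ 2.10 d; D_c ≈ 7.51 mg/L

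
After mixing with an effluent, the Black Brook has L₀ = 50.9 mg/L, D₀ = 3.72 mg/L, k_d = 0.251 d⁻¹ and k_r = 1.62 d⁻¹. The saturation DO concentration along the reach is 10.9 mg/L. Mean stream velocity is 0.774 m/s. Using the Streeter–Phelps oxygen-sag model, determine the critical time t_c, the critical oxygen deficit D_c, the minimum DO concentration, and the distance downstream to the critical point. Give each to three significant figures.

At the critical point dD/dt = 0, so k_d L₀ e^(−k_d t) = k_r D. Substituting D(t) from the Streeter–Phelps equation and solving for t gives
t_c = ln[(k_r/k_d)(1 − D₀(k_r−k_d)/(k_d L₀))] / (k_r−k_d).
Here k_r−k_d = 1.369 d⁻¹ and 1 − D₀(k_r−k_d)/(k_d L₀) = 1 − 3.72×1.369/(0.251×50.9) = 0.6014, so
t_c = ln(6.454 × 0.6014) / 1.369 = 1.356 / 1.369 = 0.9907 d.
D_c = (k_d/k_r) L₀ e^(−k_d t_c) = (0.251/1.62) × 50.9 × e^(−0.251×0.9907) = 0.1549 × 50.9 × 0.7798 = 6.150 mg/L.
Minimum DO = C_s − D_c = 10.9 − 6.150 = 4.750 mg/L.
x_c = v t_c = 0.774 m/s × 0.9907 d × 86400 s/d = 66250 m ≈ 66.2 km.

t_c ≈ 0.991 d; D_c ≈ 6.15 mg/L; min DO ≈ 4.75 mg/L; x_c ≈ 66.2 km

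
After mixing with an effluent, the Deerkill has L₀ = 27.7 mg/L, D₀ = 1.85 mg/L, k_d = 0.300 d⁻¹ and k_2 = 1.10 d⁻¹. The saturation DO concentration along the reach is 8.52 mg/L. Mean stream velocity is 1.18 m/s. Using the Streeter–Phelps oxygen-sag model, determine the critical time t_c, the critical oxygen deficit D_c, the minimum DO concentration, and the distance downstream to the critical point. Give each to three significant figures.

t_c ≈ 1.38 d; D_c ≈ 5.00 mg/L; min DO ≈ 3.52 mg/L; x_c ≈ 141 km

At the critical point dD/dt = 0, so k_d L₀ e^(−k_d t) = k_2 D. Substituting D(t) from the Streeter–Phelps equation and solving for t gives
t_c = ln[(k_2/k_d)(1 − D₀(k_2−k_d)/(k_d L₀))] / (k_2−k_d).
Here k_2−k_d = 0.8000 d⁻¹ and 1 − D₀(k_2−k_d)/(k_d L₀) = 1 − 1.85×0.8000/(0.300×27.7) = 0.8219, so
t_c = ln(3.667 × 0.8219) / 0.8000 = 1.103 / 0.8000 = 1.379 d.
D_c = (k_d/k_2) L₀ e^(−k_d t_c) = (0.300/1.10) × 27.7 × e^(−0.300×1.379) = 0.2727 × 27.7 × 0.6612 = 4.995 mg/L.
Minimum DO = C_s − D_c = 8.52 − 4.995 = 3.525 mg/L.
x_c = v t_c = 1.18 m/s × 1.379 d × 86400 s/d = 140600 m ≈ 141 km.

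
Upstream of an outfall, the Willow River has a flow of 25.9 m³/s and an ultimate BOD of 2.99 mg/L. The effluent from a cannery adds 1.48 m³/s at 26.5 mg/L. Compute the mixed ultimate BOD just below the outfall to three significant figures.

4.26 mg/L

Flow-weighted mixing: C = (Q_r C_r + Q_w C_w)/(Q_r + Q_w)
= (25.9×2.99 + 1.48×26.5)/(25.9 + 1.48) = 116.7/27.38 = 4.261 mg/L.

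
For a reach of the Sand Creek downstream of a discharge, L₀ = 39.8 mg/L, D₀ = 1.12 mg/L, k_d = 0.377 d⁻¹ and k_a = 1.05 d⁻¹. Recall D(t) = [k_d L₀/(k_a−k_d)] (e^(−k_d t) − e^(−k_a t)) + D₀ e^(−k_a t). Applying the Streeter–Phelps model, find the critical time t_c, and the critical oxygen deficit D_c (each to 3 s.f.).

t_c ≈ 1.45 d; D_c ≈ 8.29 mg/L

With k_a/k_d = 2.785 and 1 − D₀(k_a−k_d)/(k_d L₀) = 0.9498,
t_c = ln(2.785 × 0.9498) / (1.05 − 0.377) = ln(2.645) / 0.6730 = 0.9728/0.6730 = 1.445 d.
L(t_c) = L₀ e^(−k_d t_c) = 39.8 × 0.5799 = 23.08 mg/L, and at the critical point k_a D_c = k_d L, so D_c = (0.377/1.05) × 23.08 = 8.287 mg/L.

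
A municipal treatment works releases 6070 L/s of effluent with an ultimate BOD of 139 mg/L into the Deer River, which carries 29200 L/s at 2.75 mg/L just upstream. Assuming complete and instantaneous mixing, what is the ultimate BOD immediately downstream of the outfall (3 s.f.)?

26.2 mg/L

Flow-weighted mixing: C = (Q_r C_r + Q_w C_w)/(Q_r + Q_w)
= (29200×2.75 + 6070×139)/(29200 + 6070) = 924000/35270 = 26.20 mg/L.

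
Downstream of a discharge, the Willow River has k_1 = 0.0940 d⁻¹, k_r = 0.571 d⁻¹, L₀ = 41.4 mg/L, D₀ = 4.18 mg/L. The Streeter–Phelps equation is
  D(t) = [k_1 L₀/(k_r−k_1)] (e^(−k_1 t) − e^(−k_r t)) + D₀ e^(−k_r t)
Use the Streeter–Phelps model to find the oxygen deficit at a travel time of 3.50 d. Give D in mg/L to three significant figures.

D ≈ 5.33 mg/L

k_1 L₀/(k_r−k_1) = 0.0940×41.4/(0.571−0.0940) = 3.892/0.4770 = 8.158 mg/L.
e^(−k_1 t) = e^(−0.0940×3.500) = 0.7196; e^(−k_r t) = e^(−0.571×3.500) = 0.1355.
D = 8.158 × (0.7196 − 0.1355) + 4.18 × 0.1355 = 4.765 + 0.5666 = 5.332 mg/L.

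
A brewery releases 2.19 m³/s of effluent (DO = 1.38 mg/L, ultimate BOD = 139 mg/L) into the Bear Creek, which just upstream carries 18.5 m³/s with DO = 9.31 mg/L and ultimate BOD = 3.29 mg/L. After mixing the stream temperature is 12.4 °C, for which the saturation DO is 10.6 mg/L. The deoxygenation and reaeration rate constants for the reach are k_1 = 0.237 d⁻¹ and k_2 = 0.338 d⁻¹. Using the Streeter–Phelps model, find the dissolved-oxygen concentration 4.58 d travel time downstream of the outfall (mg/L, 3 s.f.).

Mixed DO = (18.5×9.31 + 2.19×1.38)/(18.5+2.19) = 175.3/20.69 = 8.471 mg/L.
Mixed L₀ = (18.5×3.29 + 2.19×139)/(20.69) = 365.3/20.69 = 17.65 mg/L.
Initial deficit D₀ = C_s − DO₀ = 10.6 − 8.471 = 2.129 mg/L.
D(4.58) = [0.237×17.65/(0.338−0.237)](e^(−0.237×4.58) − e^(−0.338×4.58)) + 2.129 e^(−0.338×4.58)
= 41.43 × (0.3377 − 0.2127) + 2.129 × 0.2127 = 5.635 mg/L.
DO = 10.6 − 5.635 = 4.965 mg/L.

DO ≈ 4.97 mg/L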